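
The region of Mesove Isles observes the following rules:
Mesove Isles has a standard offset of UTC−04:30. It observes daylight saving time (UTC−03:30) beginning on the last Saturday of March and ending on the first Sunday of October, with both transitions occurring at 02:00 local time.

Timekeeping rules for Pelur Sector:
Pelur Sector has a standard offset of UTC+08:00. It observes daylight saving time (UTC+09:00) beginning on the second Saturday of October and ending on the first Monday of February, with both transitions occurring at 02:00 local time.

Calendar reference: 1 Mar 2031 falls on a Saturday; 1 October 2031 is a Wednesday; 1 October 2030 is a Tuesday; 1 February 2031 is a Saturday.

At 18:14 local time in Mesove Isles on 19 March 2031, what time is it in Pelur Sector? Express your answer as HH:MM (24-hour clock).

06:44

1 March 2031 is a Saturday, so Saturdays fall on 1, 8, 15, 22, 29; the last is March 29.
1 October 2031 is a Wednesday, so the first Sunday is October 5.
19 March 2031 does not fall between 29 March and 5 October, so daylight saving is not in effect and Mesove Isles is at UTC−04:30.
18:14 Mesove Isles + 4h30m = 22:44 UTC.
1 October 2030 is a Tuesday, so the first Saturday is October 5 and the second is October 12.
1 February 2031 is a Saturday, so the first Monday is February 3.
At the standard offset (UTC+08:00), 22:44 UTC + 8h = 06:44 Pelur Sector standard time (rolling into the next day, 20 March 2031).
The standard-time date in Pelur Sector, 20 March 2031, is outside the daylight-saving period (12 October 2030 – 3 February 2031), so Pelur Sector is on standard time, UTC+08:00.
22:44 UTC + 8h = 06:44 Pelur Sector (rolling into the next day, 20 March 2031).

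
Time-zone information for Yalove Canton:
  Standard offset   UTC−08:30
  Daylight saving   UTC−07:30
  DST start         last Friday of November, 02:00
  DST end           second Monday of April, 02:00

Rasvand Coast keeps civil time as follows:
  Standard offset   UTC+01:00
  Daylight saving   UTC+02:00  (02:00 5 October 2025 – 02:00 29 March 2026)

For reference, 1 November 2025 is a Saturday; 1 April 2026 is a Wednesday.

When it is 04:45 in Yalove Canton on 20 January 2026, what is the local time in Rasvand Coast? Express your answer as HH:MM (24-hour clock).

1 November 2025 is a Saturday, so Fridays fall on 7, 14, 21, 28; the last is November 28.
1 April 2026 is a Wednesday, so the first Monday is April 6 and the second is April 13.
Daylight saving runs 28 November 2025 – 13 April 2026; 20 January 2026 is inside that window, so Yalove Canton is at UTC−07:30.
04:45 Yalove Canton + 7h30m = 12:15 UTC.
At the standard offset (UTC+01:00), 12:15 UTC + 1h = 13:15 Rasvand Coast standard time.
Daylight saving runs 5 October 2025 – 29 March 2026; the standard-time date in Rasvand Coast, 20 January 2026, is inside that window, so Rasvand Coast is at UTC+02:00.
12:15 UTC + 2h = 14:15 Rasvand Coast.

14:15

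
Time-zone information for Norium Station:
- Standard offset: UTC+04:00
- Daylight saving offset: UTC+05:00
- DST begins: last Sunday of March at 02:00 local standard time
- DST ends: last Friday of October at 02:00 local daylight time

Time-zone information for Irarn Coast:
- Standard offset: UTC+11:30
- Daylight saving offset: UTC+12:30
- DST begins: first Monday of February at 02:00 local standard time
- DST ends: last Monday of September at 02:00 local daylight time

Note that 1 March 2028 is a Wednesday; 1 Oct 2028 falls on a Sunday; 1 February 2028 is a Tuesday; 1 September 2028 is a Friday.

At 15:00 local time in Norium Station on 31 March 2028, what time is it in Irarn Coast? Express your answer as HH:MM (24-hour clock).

22:30

1 March 2028 is a Wednesday, so Sundays fall on 5, 12, 19, 26; the last is March 26.
1 October 2028 is a Sunday, so Fridays fall on 6, 13, 20, 27; the last is October 27.
31 March 2028 lies within the daylight-saving period (26 March – 27 October), so Norium Station is on daylight time, UTC+05:00.
15:00 Norium Station − 5h = 10:00 UTC.
1 February 2028 is a Tuesday, so the first Monday is February 7.
1 September 2028 is a Friday, so Mondays fall on 4, 11, 18, 25; the last is September 25.
At the standard offset (UTC+11:30), 10:00 UTC + 11h30m = 21:30 Irarn Coast standard time.
The standard-time date in Irarn Coast, 31 March 2028, falls between 7 February and 25 September, so daylight saving is in effect and Irarn Coast is at UTC+12:30.
10:00 UTC + 12h30m = 22:30 Irarn Coast.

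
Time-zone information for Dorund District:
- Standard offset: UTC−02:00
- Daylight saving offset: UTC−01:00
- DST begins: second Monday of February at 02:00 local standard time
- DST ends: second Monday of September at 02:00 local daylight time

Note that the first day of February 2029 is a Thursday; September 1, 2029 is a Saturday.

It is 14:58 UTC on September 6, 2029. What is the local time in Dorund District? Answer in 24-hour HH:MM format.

1 February 2029 is a Thursday, so the first Monday is February 5 and the second is February 12.
1 September 2029 is a Saturday, so the first Monday is September 3 and the second is September 10.
At the standard offset (UTC−02:00), 14:58 UTC − 2h = 12:58 Dorund District standard time.
The standard-time date in Dorund District, September 6, 2029, falls between 12 February and 10 September, so daylight saving is in effect and Dorund District is at UTC−01:00.
14:58 UTC − 1h = 13:58 local.

13:58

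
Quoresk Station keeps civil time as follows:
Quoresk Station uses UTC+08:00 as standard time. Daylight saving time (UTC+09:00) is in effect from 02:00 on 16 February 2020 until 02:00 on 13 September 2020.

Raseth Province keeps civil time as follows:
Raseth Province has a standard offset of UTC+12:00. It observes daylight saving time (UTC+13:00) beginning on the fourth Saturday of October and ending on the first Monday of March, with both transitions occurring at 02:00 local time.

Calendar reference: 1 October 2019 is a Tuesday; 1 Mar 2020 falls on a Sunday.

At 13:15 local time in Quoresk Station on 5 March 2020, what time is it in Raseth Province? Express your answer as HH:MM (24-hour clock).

16:15

Daylight saving runs 16 February – 13 September; 5 March 2020 is inside that window, so Quoresk Station is at UTC+09:00.
13:15 Quoresk Station − 9h = 04:15 UTC.
1 October 2019 is a Tuesday, so the first Saturday is October 5 and the fourth is October 26.
1 March 2020 is a Sunday, so the first Monday is March 2.
At the standard offset (UTC+12:00), 04:15 UTC + 12h = 16:15 Raseth Province standard time.
Daylight saving runs 26 October 2019 – 2 March 2020; the standard-time date in Raseth Province, 5 March 2020, is outside that window, so Raseth Province is on standard time at UTC+12:00.
04:15 UTC + 12h = 16:15 Raseth Province.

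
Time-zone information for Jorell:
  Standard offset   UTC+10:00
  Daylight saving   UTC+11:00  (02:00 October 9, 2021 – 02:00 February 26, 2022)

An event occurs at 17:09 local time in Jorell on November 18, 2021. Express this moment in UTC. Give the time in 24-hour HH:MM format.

November 18, 2021 lies within the daylight-saving period (9 October 2021 – 26 February 2022), so Jorell is on daylight time, UTC+11:00.
17:09 local − 11h = 06:09 UTC.

06:09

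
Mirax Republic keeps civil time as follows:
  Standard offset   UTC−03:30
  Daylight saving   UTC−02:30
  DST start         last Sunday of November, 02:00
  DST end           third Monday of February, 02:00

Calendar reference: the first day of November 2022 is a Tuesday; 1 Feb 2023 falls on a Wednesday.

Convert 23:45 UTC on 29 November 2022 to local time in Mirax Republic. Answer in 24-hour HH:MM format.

1 November 2022 is a Tuesday, so Sundays fall on 6, 13, 20, 27; the last is November 27.
1 February 2023 is a Wednesday, so the first Monday is February 6 and the third is February 20.
At the standard offset (UTC−03:30), 23:45 UTC − 3h30m = 20:15 Mirax Republic standard time.
The standard-time date in Mirax Republic, 29 November 2022, falls between 27 November 2022 and 20 February 2023, so daylight saving is in effect and Mirax Republic is at UTC−02:30.
23:45 UTC − 2h30m = 21:15 local.

21:15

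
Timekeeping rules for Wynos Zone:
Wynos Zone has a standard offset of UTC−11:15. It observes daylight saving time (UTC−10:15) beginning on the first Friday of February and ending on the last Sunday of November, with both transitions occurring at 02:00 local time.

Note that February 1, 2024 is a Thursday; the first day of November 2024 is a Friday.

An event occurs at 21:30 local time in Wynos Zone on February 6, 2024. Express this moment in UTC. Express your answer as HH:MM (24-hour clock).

1 February 2024 is a Thursday, so the first Friday is February 2.
1 November 2024 is a Friday, so Sundays fall on 3, 10, 17, 24; the last is November 24.
February 6, 2024 lies within the daylight-saving period (2 February – 24 November), so Wynos Zone is on daylight time, UTC−10:15.
21:30 local + 10h15m = 07:45 UTC (rolling into the next day, 7 February 2024).

07:45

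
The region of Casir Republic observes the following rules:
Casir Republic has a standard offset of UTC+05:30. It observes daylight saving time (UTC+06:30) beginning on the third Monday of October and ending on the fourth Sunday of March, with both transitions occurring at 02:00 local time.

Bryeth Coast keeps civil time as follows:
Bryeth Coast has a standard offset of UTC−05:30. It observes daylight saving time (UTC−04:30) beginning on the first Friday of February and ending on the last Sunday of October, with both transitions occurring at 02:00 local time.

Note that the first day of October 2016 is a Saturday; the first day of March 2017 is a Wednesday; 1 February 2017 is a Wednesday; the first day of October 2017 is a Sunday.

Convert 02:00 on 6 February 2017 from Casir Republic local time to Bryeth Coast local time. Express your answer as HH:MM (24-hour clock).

15:00

1 October 2016 is a Saturday, so the first Monday is October 3 and the third is October 17.
1 March 2017 is a Wednesday, so the first Sunday is March 5 and the fourth is March 26.
6 February 2017 lies within the daylight-saving period (17 October 2016 – 26 March 2017), so Casir Republic is on daylight time, UTC+06:30.
02:00 Casir Republic − 6h30m = 19:30 UTC (rolling into the previous day, 5 February 2017).
1 February 2017 is a Wednesday, so the first Friday is February 3.
1 October 2017 is a Sunday, so Sundays fall on 1, 8, 15, 22, 29; the last is October 29.
At the standard offset (UTC−05:30), 19:30 UTC − 5h30m = 14:00 Bryeth Coast standard time.
The standard-time date in Bryeth Coast, 5 February 2017, falls between 3 February and 29 October, so daylight saving is in effect and Bryeth Coast is at UTC−04:30.
19:30 UTC − 4h30m = 15:00 Bryeth Coast.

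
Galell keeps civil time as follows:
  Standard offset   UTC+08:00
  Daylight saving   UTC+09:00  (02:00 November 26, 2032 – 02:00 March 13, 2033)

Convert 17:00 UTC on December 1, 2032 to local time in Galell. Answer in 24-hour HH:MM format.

At the standard offset (UTC+08:00), 17:00 UTC + 8h = 01:00 Galell standard time (rolling into the next day, 2 December 2032).
Daylight saving runs 26 November 2032 – 13 March 2033; the standard-time date in Galell, December 2, 2032, is inside that window, so Galell is at UTC+09:00.
17:00 UTC + 9h = 02:00 local (rolling into the next day, 2 December 2032).

02:00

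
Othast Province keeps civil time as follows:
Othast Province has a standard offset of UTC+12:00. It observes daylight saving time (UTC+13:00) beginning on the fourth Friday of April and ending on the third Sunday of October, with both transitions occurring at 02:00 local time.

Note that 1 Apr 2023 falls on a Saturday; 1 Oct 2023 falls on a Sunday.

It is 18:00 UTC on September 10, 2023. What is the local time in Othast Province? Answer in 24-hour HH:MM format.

07:00

1 April 2023 is a Saturday, so the first Friday is April 7 and the fourth is April 28.
1 October 2023 is a Sunday, so the first Sunday is October 1 and the third is October 15.
At the standard offset (UTC+12:00), 18:00 UTC + 12h = 06:00 Othast Province standard time (rolling into the next day, 11 September 2023).
Daylight saving runs 28 April – 15 October; the standard-time date in Othast Province, September 11, 2023, is inside that window, so Othast Province is at UTC+13:00.
18:00 UTC + 13h = 07:00 local (rolling into the next day, 11 September 2023).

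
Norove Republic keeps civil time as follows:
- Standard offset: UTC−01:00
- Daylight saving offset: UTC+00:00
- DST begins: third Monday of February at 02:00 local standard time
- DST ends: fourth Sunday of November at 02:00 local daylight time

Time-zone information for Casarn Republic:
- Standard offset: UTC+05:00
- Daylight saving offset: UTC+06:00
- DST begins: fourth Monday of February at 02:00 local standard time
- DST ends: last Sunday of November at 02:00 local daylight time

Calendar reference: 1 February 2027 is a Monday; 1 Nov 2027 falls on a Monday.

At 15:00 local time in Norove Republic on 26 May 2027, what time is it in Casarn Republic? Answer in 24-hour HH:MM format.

1 February 2027 is a Monday, so the first Monday is February 1 and the third is February 15.
1 November 2027 is a Monday, so the first Sunday is November 7 and the fourth is November 28.
26 May 2027 lies within the daylight-saving period (15 February – 28 November), so Norove Republic is on daylight time, UTC+00:00.
15:00 Norove Republic − 0h = 15:00 UTC.
1 February 2027 is a Monday, so the first Monday is February 1 and the fourth is February 22.
1 November 2027 is a Monday, so Sundays fall on 7, 14, 21, 28; the last is November 28.
At the standard offset (UTC+05:00), 15:00 UTC + 5h = 20:00 Casarn Republic standard time.
Daylight saving runs 22 February – 28 November; the standard-time date in Casarn Republic, 26 May 2027, is inside that window, so Casarn Republic is at UTC+06:00.
15:00 UTC + 6h = 21:00 Casarn Republic.

21:00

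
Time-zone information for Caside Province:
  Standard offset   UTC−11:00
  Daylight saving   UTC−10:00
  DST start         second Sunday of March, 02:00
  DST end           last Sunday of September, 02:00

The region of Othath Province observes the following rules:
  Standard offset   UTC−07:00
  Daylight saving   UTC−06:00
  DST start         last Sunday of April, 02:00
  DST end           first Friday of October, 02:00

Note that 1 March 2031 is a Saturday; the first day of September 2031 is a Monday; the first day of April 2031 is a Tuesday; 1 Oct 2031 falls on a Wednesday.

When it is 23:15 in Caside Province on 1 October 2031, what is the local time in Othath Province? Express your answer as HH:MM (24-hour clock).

1 March 2031 is a Saturday, so the first Sunday is March 2 and the second is March 9.
1 September 2031 is a Monday, so Sundays fall on 7, 14, 21, 28; the last is September 28.
1 October 2031 does not fall between 9 March and 28 September, so daylight saving is not in effect and Caside Province is at UTC−11:00.
23:15 Caside Province + 11h = 10:15 UTC (rolling into the next day, 2 October 2031).
1 April 2031 is a Tuesday, so Sundays fall on 6, 13, 20, 27; the last is April 27.
1 October 2031 is a Wednesday, so the first Friday is October 3.
At the standard offset (UTC−07:00), 10:15 UTC − 7h = 03:15 Othath Province standard time.
Daylight saving runs 27 April – 3 October; the standard-time date in Othath Province, 2 October 2031, is inside that window, so Othath Province is at UTC−06:00.
10:15 UTC − 6h = 04:15 Othath Province.

04:15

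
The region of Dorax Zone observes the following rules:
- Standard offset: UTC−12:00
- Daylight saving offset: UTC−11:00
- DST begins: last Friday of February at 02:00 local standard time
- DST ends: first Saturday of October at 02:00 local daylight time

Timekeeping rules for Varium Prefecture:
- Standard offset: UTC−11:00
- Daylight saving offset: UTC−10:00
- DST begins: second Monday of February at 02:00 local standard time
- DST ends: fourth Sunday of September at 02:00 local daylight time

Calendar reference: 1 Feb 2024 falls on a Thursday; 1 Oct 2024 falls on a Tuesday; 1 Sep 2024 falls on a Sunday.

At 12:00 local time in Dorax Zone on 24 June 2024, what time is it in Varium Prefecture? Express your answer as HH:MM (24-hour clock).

1 February 2024 is a Thursday, so Fridays fall on 2, 9, 16, 23; the last is February 23.
1 October 2024 is a Tuesday, so the first Saturday is October 5.
Daylight saving runs 23 February – 5 October; 24 June 2024 is inside that window, so Dorax Zone is at UTC−11:00.
12:00 Dorax Zone + 11h = 23:00 UTC.
1 February 2024 is a Thursday, so the first Monday is February 5 and the second is February 12.
1 September 2024 is a Sunday, so the first Sunday is September 1 and the fourth is September 22.
At the standard offset (UTC−11:00), 23:00 UTC − 11h = 12:00 Varium Prefecture standard time.
The standard-time date in Varium Prefecture, 24 June 2024, falls between 12 February and 22 September, so daylight saving is in effect and Varium Prefecture is at UTC−10:00.
23:00 UTC − 10h = 13:00 Varium Prefecture.

13:00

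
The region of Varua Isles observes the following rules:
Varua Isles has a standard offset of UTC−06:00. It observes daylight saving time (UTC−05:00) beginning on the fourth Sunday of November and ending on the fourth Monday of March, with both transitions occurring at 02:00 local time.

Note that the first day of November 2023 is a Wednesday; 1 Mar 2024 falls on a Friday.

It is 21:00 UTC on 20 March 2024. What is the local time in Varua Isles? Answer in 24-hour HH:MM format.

1 November 2023 is a Wednesday, so the first Sunday is November 5 and the fourth is November 26.
1 March 2024 is a Friday, so the first Monday is March 4 and the fourth is March 25.
At the standard offset (UTC−06:00), 21:00 UTC − 6h = 15:00 Varua Isles standard time.
The standard-time date in Varua Isles, 20 March 2024, lies within the daylight-saving period (26 November 2023 – 25 March 2024), so Varua Isles is on daylight time, UTC−05:00.
21:00 UTC − 5h = 16:00 local.

16:00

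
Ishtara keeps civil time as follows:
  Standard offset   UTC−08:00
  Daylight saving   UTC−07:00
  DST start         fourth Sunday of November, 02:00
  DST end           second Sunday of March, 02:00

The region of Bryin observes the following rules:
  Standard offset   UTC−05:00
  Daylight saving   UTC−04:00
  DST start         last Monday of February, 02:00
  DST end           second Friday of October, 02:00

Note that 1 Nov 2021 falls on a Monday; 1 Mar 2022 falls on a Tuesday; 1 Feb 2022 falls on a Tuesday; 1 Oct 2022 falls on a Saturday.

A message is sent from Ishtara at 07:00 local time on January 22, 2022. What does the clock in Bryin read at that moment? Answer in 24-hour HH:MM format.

1 November 2021 is a Monday, so the first Sunday is November 7 and the fourth is November 28.
1 March 2022 is a Tuesday, so the first Sunday is March 6 and the second is March 13.
Daylight saving runs 28 November 2021 – 13 March 2022; January 22, 2022 is inside that window, so Ishtara is at UTC−07:00.
07:00 Ishtara + 7h = 14:00 UTC.
1 February 2022 is a Tuesday, so Mondays fall on 7, 14, 21, 28; the last is February 28.
1 October 2022 is a Saturday, so the first Friday is October 7 and the second is October 14.
At the standard offset (UTC−05:00), 14:00 UTC − 5h = 09:00 Bryin standard time.
Daylight saving runs 28 February – 14 October; the standard-time date in Bryin, January 22, 2022, is outside that window, so Bryin is on standard time at UTC−05:00.
14:00 UTC − 5h = 09:00 Bryin.

09:00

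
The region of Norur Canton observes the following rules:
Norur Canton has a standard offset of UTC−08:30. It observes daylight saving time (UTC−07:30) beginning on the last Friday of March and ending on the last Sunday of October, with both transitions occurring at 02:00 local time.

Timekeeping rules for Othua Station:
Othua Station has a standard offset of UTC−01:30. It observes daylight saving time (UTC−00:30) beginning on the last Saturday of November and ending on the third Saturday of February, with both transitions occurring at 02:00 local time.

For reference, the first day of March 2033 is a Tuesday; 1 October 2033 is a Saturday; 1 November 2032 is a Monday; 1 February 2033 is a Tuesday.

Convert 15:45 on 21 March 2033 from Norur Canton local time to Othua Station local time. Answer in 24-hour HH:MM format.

22:45

1 March 2033 is a Tuesday, so Fridays fall on 4, 11, 18, 25; the last is March 25.
1 October 2033 is a Saturday, so Sundays fall on 2, 9, 16, 23, 30; the last is October 30.
21 March 2033 is outside the daylight-saving period (25 March – 30 October), so Norur Canton is on standard time, UTC−08:30.
15:45 Norur Canton + 8h30m = 00:15 UTC (rolling into the next day, 22 March 2033).
1 November 2032 is a Monday, so Saturdays fall on 6, 13, 20, 27; the last is November 27.
1 February 2033 is a Tuesday, so the first Saturday is February 5 and the third is February 19.
At the standard offset (UTC−01:30), 00:15 UTC − 1h30m = 22:45 Othua Station standard time (rolling into the previous day, 21 March 2033).
The standard-time date in Othua Station, 21 March 2033, is outside the daylight-saving period (27 November 2032 – 19 February 2033), so Othua Station is on standard time, UTC−01:30.
00:15 UTC − 1h30m = 22:45 Othua Station (rolling into the previous day, 21 March 2033).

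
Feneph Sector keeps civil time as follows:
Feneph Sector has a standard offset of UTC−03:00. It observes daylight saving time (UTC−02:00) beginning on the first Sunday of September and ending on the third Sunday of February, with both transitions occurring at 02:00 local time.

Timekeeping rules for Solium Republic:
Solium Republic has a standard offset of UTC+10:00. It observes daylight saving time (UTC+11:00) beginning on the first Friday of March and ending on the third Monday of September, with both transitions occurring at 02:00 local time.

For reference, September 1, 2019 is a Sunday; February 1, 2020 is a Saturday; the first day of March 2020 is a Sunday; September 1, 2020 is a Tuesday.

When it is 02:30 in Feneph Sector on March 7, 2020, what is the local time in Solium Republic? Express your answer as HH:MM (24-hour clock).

16:30

1 September 2019 is a Sunday, so the first Sunday is September 1.
1 February 2020 is a Saturday, so the first Sunday is February 2 and the third is February 16.
Daylight saving runs 1 September 2019 – 16 February 2020; March 7, 2020 is outside that window, so Feneph Sector is on standard time at UTC−03:00.
02:30 Feneph Sector + 3h = 05:30 UTC.
1 March 2020 is a Sunday, so the first Friday is March 6.
1 September 2020 is a Tuesday, so the first Monday is September 7 and the third is September 21.
At the standard offset (UTC+10:00), 05:30 UTC + 10h = 15:30 Solium Republic standard time.
The standard-time date in Solium Republic, March 7, 2020, lies within the daylight-saving period (6 March – 21 September), so Solium Republic is on daylight time, UTC+11:00.
05:30 UTC + 11h = 16:30 Solium Republic.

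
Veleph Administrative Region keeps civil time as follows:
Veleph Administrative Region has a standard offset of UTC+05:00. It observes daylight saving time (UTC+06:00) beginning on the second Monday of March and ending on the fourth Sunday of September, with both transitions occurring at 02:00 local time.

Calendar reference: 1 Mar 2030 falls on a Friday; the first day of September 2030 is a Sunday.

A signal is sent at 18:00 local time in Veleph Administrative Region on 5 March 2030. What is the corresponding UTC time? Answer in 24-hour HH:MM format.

13:00

1 March 2030 is a Friday, so the first Monday is March 4 and the second is March 11.
1 September 2030 is a Sunday, so the first Sunday is September 1 and the fourth is September 22.
Daylight saving runs 11 March – 22 September; 5 March 2030 is outside that window, so Veleph Administrative Region is on standard time at UTC+05:00.
18:00 local − 5h = 13:00 UTC.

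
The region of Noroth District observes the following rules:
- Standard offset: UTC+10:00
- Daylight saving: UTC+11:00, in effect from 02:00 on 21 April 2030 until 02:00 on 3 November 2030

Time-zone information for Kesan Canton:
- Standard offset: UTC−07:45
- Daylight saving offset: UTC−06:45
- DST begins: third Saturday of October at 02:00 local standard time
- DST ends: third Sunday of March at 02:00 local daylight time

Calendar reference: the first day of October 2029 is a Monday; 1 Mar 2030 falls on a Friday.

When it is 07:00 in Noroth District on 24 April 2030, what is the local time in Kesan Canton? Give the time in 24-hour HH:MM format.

12:15

24 April 2030 lies within the daylight-saving period (21 April – 3 November), so Noroth District is on daylight time, UTC+11:00.
07:00 Noroth District − 11h = 20:00 UTC (rolling into the previous day, 23 April 2030).
1 October 2029 is a Monday, so the first Saturday is October 6 and the third is October 20.
1 March 2030 is a Friday, so the first Sunday is March 3 and the third is March 17.
At the standard offset (UTC−07:45), 20:00 UTC − 7h45m = 12:15 Kesan Canton standard time.
The standard-time date in Kesan Canton, 23 April 2030, is outside the daylight-saving period (20 October 2029 – 17 March 2030), so Kesan Canton is on standard time, UTC−07:45.
20:00 UTC − 7h45m = 12:15 Kesan Canton.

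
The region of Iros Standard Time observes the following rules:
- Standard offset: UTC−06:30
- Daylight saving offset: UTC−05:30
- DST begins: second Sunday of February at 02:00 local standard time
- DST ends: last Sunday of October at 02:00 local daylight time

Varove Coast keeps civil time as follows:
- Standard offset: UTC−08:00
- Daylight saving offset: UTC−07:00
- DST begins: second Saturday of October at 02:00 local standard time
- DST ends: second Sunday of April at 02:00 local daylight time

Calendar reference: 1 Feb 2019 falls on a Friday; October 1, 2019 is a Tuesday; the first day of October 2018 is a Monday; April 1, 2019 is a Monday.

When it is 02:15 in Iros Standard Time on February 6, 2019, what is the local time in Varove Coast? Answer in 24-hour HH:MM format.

01:45

1 February 2019 is a Friday, so the first Sunday is February 3 and the second is February 10.
1 October 2019 is a Tuesday, so Sundays fall on 6, 13, 20, 27; the last is October 27.
Daylight saving runs 10 February – 27 October; February 6, 2019 is outside that window, so Iros Standard Time is on standard time at UTC−06:30.
02:15 Iros Standard Time + 6h30m = 08:45 UTC.
1 October 2018 is a Monday, so the first Saturday is October 6 and the second is October 13.
1 April 2019 is a Monday, so the first Sunday is April 7 and the second is April 14.
At the standard offset (UTC−08:00), 08:45 UTC − 8h = 00:45 Varove Coast standard time.
Daylight saving runs 13 October 2018 – 14 April 2019; the standard-time date in Varove Coast, February 6, 2019, is inside that window, so Varove Coast is at UTC−07:00.
08:45 UTC − 7h = 01:45 Varove Coast.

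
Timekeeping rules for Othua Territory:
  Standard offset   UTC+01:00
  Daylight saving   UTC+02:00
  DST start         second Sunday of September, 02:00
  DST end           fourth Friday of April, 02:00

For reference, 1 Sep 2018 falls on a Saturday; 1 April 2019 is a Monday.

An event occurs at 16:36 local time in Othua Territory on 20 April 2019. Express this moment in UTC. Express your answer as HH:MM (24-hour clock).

1 September 2018 is a Saturday, so the first Sunday is September 2 and the second is September 9.
1 April 2019 is a Monday, so the first Friday is April 5 and the fourth is April 26.
20 April 2019 falls between 9 September 2018 and 26 April 2019, so daylight saving is in effect and Othua Territory is at UTC+02:00.
16:36 local − 2h = 14:36 UTC.

14:36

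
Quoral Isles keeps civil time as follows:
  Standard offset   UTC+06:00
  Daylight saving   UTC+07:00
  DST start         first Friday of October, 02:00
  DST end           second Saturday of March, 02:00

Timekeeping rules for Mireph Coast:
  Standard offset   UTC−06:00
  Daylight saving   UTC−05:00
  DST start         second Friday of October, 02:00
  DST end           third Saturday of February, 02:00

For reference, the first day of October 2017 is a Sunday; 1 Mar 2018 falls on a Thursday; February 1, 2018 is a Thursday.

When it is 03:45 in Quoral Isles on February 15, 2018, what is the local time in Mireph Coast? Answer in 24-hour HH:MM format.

15:45

1 October 2017 is a Sunday, so the first Friday is October 6.
1 March 2018 is a Thursday, so the first Saturday is March 3 and the second is March 10.
Daylight saving runs 6 October 2017 – 10 March 2018; February 15, 2018 is inside that window, so Quoral Isles is at UTC+07:00.
03:45 Quoral Isles − 7h = 20:45 UTC (rolling into the previous day, 14 February 2018).
1 October 2017 is a Sunday, so the first Friday is October 6 and the second is October 13.
1 February 2018 is a Thursday, so the first Saturday is February 3 and the third is February 17.
At the standard offset (UTC−06:00), 20:45 UTC − 6h = 14:45 Mireph Coast standard time.
The standard-time date in Mireph Coast, February 14, 2018, lies within the daylight-saving period (13 October 2017 – 17 February 2018), so Mireph Coast is on daylight time, UTC−05:00.
20:45 UTC − 5h = 15:45 Mireph Coast.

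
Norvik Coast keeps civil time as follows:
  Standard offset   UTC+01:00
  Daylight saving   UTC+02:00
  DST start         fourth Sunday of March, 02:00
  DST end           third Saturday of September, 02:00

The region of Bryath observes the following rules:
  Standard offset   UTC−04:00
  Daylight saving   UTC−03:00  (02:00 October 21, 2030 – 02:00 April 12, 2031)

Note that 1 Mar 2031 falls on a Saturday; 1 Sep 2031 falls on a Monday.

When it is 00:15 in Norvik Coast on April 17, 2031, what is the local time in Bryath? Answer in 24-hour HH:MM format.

1 March 2031 is a Saturday, so the first Sunday is March 2 and the fourth is March 23.
1 September 2031 is a Monday, so the first Saturday is September 6 and the third is September 20.
April 17, 2031 lies within the daylight-saving period (23 March – 20 September), so Norvik Coast is on daylight time, UTC+02:00.
00:15 Norvik Coast − 2h = 22:15 UTC (rolling into the previous day, 16 April 2031).
At the standard offset (UTC−04:00), 22:15 UTC − 4h = 18:15 Bryath standard time.
Daylight saving runs 21 October 2030 – 12 April 2031; the standard-time date in Bryath, April 16, 2031, is outside that window, so Bryath is on standard time at UTC−04:00.
22:15 UTC − 4h = 18:15 Bryath.

18:15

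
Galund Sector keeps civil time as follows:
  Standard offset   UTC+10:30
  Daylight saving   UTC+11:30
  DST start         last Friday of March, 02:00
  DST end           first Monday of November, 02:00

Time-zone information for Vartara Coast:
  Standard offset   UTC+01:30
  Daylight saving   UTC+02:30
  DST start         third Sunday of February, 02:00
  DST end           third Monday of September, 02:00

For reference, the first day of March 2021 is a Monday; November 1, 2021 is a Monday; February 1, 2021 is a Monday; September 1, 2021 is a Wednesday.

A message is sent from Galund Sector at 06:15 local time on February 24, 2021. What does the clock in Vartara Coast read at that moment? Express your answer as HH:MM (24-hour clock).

1 March 2021 is a Monday, so Fridays fall on 5, 12, 19, 26; the last is March 26.
1 November 2021 is a Monday, so the first Monday is November 1.
February 24, 2021 does not fall between 26 March and 1 November, so daylight saving is not in effect and Galund Sector is at UTC+10:30.
06:15 Galund Sector − 10h30m = 19:45 UTC (rolling into the previous day, 23 February 2021).
1 February 2021 is a Monday, so the first Sunday is February 7 and the third is February 21.
1 September 2021 is a Wednesday, so the first Monday is September 6 and the third is September 20.
At the standard offset (UTC+01:30), 19:45 UTC + 1h30m = 21:15 Vartara Coast standard time.
The standard-time date in Vartara Coast, February 23, 2021, lies within the daylight-saving period (21 February – 20 September), so Vartara Coast is on daylight time, UTC+02:30.
19:45 UTC + 2h30m = 22:15 Vartara Coast.

22:15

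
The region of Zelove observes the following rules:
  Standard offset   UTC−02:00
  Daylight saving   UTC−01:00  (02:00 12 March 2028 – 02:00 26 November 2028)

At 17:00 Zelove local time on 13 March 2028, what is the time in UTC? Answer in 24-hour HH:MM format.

18:00

Daylight saving runs 12 March – 26 November; 13 March 2028 is inside that window, so Zelove is at UTC−01:00.
17:00 local + 1h = 18:00 UTC.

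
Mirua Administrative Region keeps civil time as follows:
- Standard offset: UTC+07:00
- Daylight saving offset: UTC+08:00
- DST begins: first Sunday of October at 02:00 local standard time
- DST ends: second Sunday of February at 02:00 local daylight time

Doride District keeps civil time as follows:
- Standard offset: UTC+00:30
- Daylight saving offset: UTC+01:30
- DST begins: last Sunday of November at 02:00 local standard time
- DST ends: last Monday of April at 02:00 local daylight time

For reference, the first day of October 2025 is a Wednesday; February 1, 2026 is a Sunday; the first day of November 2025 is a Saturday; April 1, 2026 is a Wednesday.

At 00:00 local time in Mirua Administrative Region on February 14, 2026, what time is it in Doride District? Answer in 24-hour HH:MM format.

18:30

1 October 2025 is a Wednesday, so the first Sunday is October 5.
1 February 2026 is a Sunday, so the first Sunday is February 1 and the second is February 8.
February 14, 2026 does not fall between 5 October 2025 and 8 February 2026, so daylight saving is not in effect and Mirua Administrative Region is at UTC+07:00.
00:00 Mirua Administrative Region − 7h = 17:00 UTC (rolling into the previous day, 13 February 2026).
1 November 2025 is a Saturday, so Sundays fall on 2, 9, 16, 23, 30; the last is November 30.
1 April 2026 is a Wednesday, so Mondays fall on 6, 13, 20, 27; the last is April 27.
At the standard offset (UTC+00:30), 17:00 UTC + 0h30m = 17:30 Doride District standard time.
The standard-time date in Doride District, February 13, 2026, falls between 30 November 2025 and 27 April 2026, so daylight saving is in effect and Doride District is at UTC+01:30.
17:00 UTC + 1h30m = 18:30 Doride District.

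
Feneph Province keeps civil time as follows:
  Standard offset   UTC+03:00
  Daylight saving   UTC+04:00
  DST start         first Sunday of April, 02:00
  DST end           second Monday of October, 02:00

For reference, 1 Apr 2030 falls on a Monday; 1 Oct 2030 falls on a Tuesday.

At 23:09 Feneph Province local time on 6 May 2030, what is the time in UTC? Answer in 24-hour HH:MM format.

1 April 2030 is a Monday, so the first Sunday is April 7.
1 October 2030 is a Tuesday, so the first Monday is October 7 and the second is October 14.
6 May 2030 falls between 7 April and 14 October, so daylight saving is in effect and Feneph Province is at UTC+04:00.
23:09 local − 4h = 19:09 UTC.

19:09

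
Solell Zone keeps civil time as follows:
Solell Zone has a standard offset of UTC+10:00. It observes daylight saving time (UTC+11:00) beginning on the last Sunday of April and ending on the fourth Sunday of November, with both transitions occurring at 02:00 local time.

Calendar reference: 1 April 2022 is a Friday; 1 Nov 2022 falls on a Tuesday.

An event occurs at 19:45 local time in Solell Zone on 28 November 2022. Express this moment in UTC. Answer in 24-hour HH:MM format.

1 April 2022 is a Friday, so Sundays fall on 3, 10, 17, 24; the last is April 24.
1 November 2022 is a Tuesday, so the first Sunday is November 6 and the fourth is November 27.
28 November 2022 does not fall between 24 April and 27 November, so daylight saving is not in effect and Solell Zone is at UTC+10:00.
19:45 local − 10h = 09:45 UTC.

09:45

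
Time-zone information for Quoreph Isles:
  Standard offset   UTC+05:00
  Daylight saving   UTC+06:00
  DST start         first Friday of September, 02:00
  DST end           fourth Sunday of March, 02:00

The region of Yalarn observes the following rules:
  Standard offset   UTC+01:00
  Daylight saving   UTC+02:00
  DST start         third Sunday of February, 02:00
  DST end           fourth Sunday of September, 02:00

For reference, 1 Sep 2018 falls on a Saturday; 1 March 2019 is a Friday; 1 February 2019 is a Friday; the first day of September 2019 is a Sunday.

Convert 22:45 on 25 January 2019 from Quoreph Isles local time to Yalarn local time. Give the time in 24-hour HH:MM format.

17:45

1 September 2018 is a Saturday, so the first Friday is September 7.
1 March 2019 is a Friday, so the first Sunday is March 3 and the fourth is March 24.
25 January 2019 lies within the daylight-saving period (7 September 2018 – 24 March 2019), so Quoreph Isles is on daylight time, UTC+06:00.
22:45 Quoreph Isles − 6h = 16:45 UTC.
1 February 2019 is a Friday, so the first Sunday is February 3 and the third is February 17.
1 September 2019 is a Sunday, so the first Sunday is September 1 and the fourth is September 22.
At the standard offset (UTC+01:00), 16:45 UTC + 1h = 17:45 Yalarn standard time.
Daylight saving runs 17 February – 22 September; the standard-time date in Yalarn, 25 January 2019, is outside that window, so Yalarn is on standard time at UTC+01:00.
16:45 UTC + 1h = 17:45 Yalarn.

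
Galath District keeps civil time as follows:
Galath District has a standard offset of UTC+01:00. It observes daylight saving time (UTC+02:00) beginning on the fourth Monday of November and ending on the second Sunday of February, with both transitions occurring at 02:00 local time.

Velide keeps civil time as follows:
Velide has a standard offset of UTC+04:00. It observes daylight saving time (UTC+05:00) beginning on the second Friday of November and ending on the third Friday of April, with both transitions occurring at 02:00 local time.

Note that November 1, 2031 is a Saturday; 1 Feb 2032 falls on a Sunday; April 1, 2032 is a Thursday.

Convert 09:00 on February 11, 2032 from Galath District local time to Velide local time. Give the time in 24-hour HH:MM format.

13:00

1 November 2031 is a Saturday, so the first Monday is November 3 and the fourth is November 24.
1 February 2032 is a Sunday, so the first Sunday is February 1 and the second is February 8.
February 11, 2032 is outside the daylight-saving period (24 November 2031 – 8 February 2032), so Galath District is on standard time, UTC+01:00.
09:00 Galath District − 1h = 08:00 UTC.
1 November 2031 is a Saturday, so the first Friday is November 7 and the second is November 14.
1 April 2032 is a Thursday, so the first Friday is April 2 and the third is April 16.
At the standard offset (UTC+04:00), 08:00 UTC + 4h = 12:00 Velide standard time.
The standard-time date in Velide, February 11, 2032, lies within the daylight-saving period (14 November 2031 – 16 April 2032), so Velide is on daylight time, UTC+05:00.
08:00 UTC + 5h = 13:00 Velide.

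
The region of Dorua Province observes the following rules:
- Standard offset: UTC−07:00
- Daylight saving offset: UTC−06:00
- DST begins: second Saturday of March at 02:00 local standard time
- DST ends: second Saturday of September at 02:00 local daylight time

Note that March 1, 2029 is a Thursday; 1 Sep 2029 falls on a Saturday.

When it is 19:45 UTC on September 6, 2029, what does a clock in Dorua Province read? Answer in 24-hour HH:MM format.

1 March 2029 is a Thursday, so the first Saturday is March 3 and the second is March 10.
1 September 2029 is a Saturday, so the first Saturday is September 1 and the second is September 8.
At the standard offset (UTC−07:00), 19:45 UTC − 7h = 12:45 Dorua Province standard time.
Daylight saving runs 10 March – 8 September; the standard-time date in Dorua Province, September 6, 2029, is inside that window, so Dorua Province is at UTC−06:00.
19:45 UTC − 6h = 13:45 local.

13:45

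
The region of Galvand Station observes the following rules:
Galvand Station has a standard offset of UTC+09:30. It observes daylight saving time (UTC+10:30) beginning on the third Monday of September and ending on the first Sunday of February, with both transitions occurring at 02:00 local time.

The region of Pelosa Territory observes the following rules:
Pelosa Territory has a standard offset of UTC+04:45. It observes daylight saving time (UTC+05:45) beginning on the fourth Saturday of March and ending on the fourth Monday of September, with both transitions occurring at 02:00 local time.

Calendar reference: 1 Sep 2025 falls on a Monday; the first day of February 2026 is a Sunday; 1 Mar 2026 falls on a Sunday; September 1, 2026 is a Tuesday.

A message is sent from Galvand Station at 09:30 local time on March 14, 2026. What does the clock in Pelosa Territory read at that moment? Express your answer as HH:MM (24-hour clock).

04:45

1 September 2025 is a Monday, so the first Monday is September 1 and the third is September 15.
1 February 2026 is a Sunday, so the first Sunday is February 1.
March 14, 2026 is outside the daylight-saving period (15 September 2025 – 1 February 2026), so Galvand Station is on standard time, UTC+09:30.
09:30 Galvand Station − 9h30m = 00:00 UTC.
1 March 2026 is a Sunday, so the first Saturday is March 7 and the fourth is March 28.
1 September 2026 is a Tuesday, so the first Monday is September 7 and the fourth is September 28.
At the standard offset (UTC+04:45), 00:00 UTC + 4h45m = 04:45 Pelosa Territory standard time.
The standard-time date in Pelosa Territory, March 14, 2026, is outside the daylight-saving period (28 March – 28 September), so Pelosa Territory is on standard time, UTC+04:45.
00:00 UTC + 4h45m = 04:45 Pelosa Territory.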